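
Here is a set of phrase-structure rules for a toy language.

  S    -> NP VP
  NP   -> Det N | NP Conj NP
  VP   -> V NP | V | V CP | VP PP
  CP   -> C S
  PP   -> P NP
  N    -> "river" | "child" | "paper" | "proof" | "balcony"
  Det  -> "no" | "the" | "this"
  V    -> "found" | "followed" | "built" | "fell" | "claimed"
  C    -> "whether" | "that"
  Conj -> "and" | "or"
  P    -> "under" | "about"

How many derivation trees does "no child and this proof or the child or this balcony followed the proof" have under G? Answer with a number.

Two of the 5 distinct bracketings:
[S [NP [NP [Det no] [N child]] [Conj and] [NP [NP [Det this] [N proof]] [Conj or] [NP [NP [Det the] [N child]] [Conj or] [NP [Det this] [N balcony]]]]] [VP [V followed] [NP [Det the] [N proof]]]]
[S [NP [NP [Det no] [N child]] [Conj and] [NP [NP [NP [Det this] [N proof]] [Conj or] [NP [Det the] [N child]]] [Conj or] [NP [Det this] [N balcony]]]] [VP [V followed] [NP [Det the] [N proof]]]]
The trees differ in how a recursive rule is bracketed over the same span.

5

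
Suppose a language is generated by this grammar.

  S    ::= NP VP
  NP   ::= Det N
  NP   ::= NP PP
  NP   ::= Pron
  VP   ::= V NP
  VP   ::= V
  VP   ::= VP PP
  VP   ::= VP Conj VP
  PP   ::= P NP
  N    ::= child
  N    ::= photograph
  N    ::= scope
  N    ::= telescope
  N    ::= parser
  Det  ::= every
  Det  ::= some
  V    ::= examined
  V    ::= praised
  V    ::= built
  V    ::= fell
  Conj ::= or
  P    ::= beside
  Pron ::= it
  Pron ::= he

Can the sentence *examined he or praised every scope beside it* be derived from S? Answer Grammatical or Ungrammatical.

Ungrammatical

For S → NP VP, no prefix of the string parses as an NP.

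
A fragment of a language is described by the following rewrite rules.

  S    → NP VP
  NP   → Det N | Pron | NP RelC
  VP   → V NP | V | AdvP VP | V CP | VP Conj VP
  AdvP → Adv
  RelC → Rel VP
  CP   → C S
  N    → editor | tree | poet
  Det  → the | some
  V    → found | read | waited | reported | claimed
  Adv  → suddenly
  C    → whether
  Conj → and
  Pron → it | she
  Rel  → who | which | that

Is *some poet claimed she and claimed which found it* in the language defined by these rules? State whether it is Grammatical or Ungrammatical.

For S → NP VP, the only prefix that parses as NP is 'some poet', but the remainder 'claimed she and claimed which found it' is not a VP under these rules.

Ungrammatical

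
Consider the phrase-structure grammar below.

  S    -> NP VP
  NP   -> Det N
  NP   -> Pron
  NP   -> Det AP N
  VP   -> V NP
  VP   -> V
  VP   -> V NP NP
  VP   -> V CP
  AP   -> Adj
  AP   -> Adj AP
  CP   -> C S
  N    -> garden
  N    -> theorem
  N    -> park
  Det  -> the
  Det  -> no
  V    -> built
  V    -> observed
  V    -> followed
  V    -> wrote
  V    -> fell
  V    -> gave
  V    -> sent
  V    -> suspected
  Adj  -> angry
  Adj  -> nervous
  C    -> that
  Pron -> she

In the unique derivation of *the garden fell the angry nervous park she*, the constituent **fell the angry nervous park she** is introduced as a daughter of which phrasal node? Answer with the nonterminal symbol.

S

S
  NP
    Det: the
    N: garden
  VP
    V: fell
    NP
      Det: the
      AP
        Adj: angry
        AP
          Adj: nervous
      N: park
    NP
      Pron: she
The span 'fell the angry nervous park she' is the VP node built by VP → V NP NP.
Its mother is the S built by S → NP VP.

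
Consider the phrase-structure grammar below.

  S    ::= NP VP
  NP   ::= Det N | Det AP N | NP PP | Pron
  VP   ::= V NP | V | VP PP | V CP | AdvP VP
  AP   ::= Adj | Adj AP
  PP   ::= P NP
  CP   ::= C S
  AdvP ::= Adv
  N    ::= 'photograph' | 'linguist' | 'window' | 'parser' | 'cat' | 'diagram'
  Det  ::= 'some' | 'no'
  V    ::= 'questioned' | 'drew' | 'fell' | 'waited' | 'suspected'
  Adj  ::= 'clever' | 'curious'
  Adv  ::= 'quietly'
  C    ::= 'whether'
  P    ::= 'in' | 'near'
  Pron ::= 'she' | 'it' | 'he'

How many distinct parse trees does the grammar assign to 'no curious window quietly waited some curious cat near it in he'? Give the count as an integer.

9

Two of the 9 distinct bracketings:
[S [NP [Det no] [AP [Adj curious]] [N window]] [VP [VP [AdvP [Adv quietly]] [VP [V waited] [NP [Det some] [AP [Adj curious]] [N cat]]]] [PP [P near] [NP [NP [Pron it]] [PP [P in] [NP [Pron he]]]]]]]
[S [NP [Det no] [AP [Adj curious]] [N window]] [VP [VP [VP [AdvP [Adv quietly]] [VP [V waited] [NP [Det some] [AP [Adj curious]] [N cat]]]] [PP [P near] [NP [Pron it]]]] [PP [P in] [NP [Pron he]]]]]
The difference turns on whether NP → NP PP is used at the relevant span, versus an alternative expansion of NP.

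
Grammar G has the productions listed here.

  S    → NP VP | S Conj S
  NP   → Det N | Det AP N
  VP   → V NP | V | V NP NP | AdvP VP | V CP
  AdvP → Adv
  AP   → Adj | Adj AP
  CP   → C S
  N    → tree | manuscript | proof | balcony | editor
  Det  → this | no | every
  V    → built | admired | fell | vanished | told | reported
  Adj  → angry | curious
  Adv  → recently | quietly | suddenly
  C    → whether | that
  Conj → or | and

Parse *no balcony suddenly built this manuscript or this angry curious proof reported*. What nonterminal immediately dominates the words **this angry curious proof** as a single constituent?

S
  S
    NP
      Det: no
      N: balcony
    VP
      AdvP
        Adv: suddenly
      VP
        V: built
        NP
          Det: this
          N: manuscript
  Conj: or
  S
    NP
      Det: this
      AP
        Adj: angry
        AP
          Adj: curious
      N: proof
    VP
      V: reported
The span 'this angry curious proof' is the NP node built by NP → Det AP N.

NP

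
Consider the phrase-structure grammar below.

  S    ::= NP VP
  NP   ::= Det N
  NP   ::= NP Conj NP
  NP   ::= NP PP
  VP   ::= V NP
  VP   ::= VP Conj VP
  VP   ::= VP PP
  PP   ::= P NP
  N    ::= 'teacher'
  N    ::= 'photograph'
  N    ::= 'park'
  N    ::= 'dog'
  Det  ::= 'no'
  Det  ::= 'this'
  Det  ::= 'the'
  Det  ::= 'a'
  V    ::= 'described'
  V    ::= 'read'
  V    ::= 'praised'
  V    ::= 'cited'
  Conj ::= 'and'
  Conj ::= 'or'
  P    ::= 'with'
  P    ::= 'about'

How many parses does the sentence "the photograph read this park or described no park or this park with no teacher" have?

4

Two of the 4 distinct bracketings:
[S [NP [Det the] [N photograph]] [VP [VP [V read] [NP [Det this] [N park]]] [Conj or] [VP [V described] [NP [NP [Det no] [N park]] [Conj or] [NP [NP [Det this] [N park]] [PP [P with] [NP [Det no] [N teacher]]]]]]]]
[S [NP [Det the] [N photograph]] [VP [VP [V read] [NP [Det this] [N park]]] [Conj or] [VP [V described] [NP [NP [NP [Det no] [N park]] [Conj or] [NP [Det this] [N park]]] [PP [P with] [NP [Det no] [N teacher]]]]]]]
The trees differ in how a recursive rule is bracketed over the same span.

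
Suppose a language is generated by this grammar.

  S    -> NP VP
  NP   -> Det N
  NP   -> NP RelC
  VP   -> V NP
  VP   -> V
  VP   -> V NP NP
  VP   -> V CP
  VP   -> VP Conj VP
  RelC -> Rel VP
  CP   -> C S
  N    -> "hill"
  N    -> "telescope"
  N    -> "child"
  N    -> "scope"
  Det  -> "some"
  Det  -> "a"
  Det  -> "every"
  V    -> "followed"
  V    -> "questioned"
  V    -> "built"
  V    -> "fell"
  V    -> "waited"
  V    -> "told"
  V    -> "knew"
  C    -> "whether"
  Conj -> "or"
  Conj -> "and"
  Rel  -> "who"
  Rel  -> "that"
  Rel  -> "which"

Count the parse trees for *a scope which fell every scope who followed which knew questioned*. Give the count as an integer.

3

Two of the 3 distinct bracketings:
[S [NP [NP [Det a] [N scope]] [RelC [Rel which] [VP [V fell] [NP [NP [NP [Det every] [N scope]] [RelC [Rel who] [VP [V followed]]]] [RelC [Rel which] [VP [V knew]]]]]]] [VP [V questioned]]]
[S [NP [NP [NP [Det a] [N scope]] [RelC [Rel which] [VP [V fell] [NP [NP [Det every] [N scope]] [RelC [Rel who] [VP [V followed]]]]]]] [RelC [Rel which] [VP [V knew]]]] [VP [V questioned]]]
The trees differ in how a recursive rule is bracketed over the same span.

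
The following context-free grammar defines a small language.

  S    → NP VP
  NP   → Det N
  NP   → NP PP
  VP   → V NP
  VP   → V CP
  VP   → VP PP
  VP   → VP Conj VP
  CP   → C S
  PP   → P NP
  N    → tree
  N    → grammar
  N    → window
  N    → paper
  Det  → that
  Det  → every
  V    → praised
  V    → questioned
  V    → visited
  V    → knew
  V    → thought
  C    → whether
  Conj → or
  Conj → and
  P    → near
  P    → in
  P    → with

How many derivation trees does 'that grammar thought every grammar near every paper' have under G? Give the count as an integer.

2

The two bracketings:
[S [NP [Det that] [N grammar]] [VP [V thought] [NP [NP [Det every] [N grammar]] [PP [P near] [NP [Det every] [N paper]]]]]]
[S [NP [Det that] [N grammar]] [VP [VP [V thought] [NP [Det every] [N grammar]]] [PP [P near] [NP [Det every] [N paper]]]]]
The difference turns on whether NP → NP PP is used at the relevant span, versus an alternative expansion of NP.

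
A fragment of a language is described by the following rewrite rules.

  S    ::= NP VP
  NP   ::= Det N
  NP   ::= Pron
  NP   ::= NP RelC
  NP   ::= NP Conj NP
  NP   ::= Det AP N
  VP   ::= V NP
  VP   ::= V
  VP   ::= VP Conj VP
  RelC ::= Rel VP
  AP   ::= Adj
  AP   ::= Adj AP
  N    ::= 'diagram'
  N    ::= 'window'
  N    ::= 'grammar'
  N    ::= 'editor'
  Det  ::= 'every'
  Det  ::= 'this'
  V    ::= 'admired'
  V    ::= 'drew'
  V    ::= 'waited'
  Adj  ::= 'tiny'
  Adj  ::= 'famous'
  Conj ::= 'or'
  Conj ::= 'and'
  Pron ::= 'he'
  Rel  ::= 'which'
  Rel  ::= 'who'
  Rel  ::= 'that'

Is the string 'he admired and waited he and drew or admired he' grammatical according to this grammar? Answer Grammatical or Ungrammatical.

S
  NP
    Pron: he
  VP
    VP
      V: admired
    Conj: and
    VP
      VP
        V: waited
        NP
          Pron: he
      Conj: and
      VP
        VP
          V: drew
        Conj: or
        VP
          V: admired
          NP
            Pron: he
Every word is introduced by a lexical rule and the phrasal rules combine the resulting categories into a single S.

Grammatical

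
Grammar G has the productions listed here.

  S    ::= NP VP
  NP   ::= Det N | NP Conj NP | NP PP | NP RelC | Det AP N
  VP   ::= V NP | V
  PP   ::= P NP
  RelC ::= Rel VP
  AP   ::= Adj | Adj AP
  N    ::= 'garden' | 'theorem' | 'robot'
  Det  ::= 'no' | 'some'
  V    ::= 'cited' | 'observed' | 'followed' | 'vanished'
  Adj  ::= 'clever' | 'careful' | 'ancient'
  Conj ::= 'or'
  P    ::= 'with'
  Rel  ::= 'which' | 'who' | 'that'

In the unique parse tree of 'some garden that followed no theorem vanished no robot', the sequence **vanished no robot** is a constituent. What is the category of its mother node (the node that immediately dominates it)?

[S [NP [NP [Det some] [N garden]] [RelC [Rel that] [VP [V followed] [NP [Det no] [N theorem]]]]] [VP [V vanished] [NP [Det no] [N robot]]]]
The span 'vanished no robot' is the VP node built by VP → V NP.
Its mother is the S built by S → NP VP.

S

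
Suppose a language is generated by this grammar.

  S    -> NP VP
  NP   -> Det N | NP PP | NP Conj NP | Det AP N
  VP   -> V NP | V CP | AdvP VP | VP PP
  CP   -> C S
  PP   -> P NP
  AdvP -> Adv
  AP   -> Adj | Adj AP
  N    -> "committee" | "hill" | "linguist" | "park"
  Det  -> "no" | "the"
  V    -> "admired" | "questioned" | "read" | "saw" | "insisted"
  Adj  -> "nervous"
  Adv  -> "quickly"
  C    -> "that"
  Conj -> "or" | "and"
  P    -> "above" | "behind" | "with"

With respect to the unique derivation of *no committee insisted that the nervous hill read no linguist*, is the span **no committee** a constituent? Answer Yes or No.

Yes

[S [NP [Det no] [N committee]] [VP [V insisted] [CP [C that] [S [NP [Det the] [AP [Adj nervous]] [N hill]] [VP [V read] [NP [Det no] [N linguist]]]]]]]
The words 'no committee' are exhaustively dominated by a single NP node (built by NP → Det N), so they form a constituent.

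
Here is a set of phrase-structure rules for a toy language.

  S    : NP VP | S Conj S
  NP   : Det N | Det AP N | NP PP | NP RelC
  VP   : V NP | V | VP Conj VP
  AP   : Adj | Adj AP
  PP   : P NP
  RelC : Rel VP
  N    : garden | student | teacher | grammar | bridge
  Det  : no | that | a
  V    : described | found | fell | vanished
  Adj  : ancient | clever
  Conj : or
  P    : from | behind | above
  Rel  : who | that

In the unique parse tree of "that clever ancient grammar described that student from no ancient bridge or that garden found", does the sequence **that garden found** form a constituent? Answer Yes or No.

Yes

[S [S [NP [Det that] [AP [Adj clever] [AP [Adj ancient]]] [N grammar]] [VP [V described] [NP [NP [Det that] [N student]] [PP [P from] [NP [Det no] [AP [Adj ancient]] [N bridge]]]]]] [Conj or] [S [NP [Det that] [N garden]] [VP [V found]]]]
The words 'that garden found' are exhaustively dominated by a single S node (built by S → NP VP), so they form a constituent.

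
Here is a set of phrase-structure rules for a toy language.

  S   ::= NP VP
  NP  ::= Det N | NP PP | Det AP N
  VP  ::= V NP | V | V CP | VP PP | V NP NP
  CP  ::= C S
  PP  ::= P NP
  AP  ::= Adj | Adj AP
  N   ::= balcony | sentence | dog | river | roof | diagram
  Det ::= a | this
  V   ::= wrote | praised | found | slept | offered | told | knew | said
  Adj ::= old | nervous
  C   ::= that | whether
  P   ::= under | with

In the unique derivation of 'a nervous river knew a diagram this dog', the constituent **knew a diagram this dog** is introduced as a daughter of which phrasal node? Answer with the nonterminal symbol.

S
  NP
    Det: a
    AP
      Adj: nervous
    N: river
  VP
    V: knew
    NP
      Det: a
      N: diagram
    NP
      Det: this
      N: dog
The span 'knew a diagram this dog' is the VP node built by VP → V NP NP.
Its mother is the S built by S → NP VP.

S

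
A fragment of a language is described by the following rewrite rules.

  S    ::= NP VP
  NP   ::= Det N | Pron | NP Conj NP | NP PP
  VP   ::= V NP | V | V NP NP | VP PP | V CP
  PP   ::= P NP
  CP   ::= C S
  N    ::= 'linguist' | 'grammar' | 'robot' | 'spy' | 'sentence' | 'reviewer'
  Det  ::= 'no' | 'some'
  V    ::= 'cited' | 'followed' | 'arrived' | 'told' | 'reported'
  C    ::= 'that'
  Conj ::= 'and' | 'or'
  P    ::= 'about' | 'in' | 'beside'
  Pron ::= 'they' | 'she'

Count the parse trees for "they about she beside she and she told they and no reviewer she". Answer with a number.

Two of the 5 distinct bracketings:
[S [NP [NP [NP [Pron they]] [PP [P about] [NP [NP [Pron she]] [PP [P beside] [NP [Pron she]]]]]] [Conj and] [NP [Pron she]]] [VP [V told] [NP [NP [Pron they]] [Conj and] [NP [Det no] [N reviewer]]] [NP [Pron she]]]]
[S [NP [NP [NP [NP [Pron they]] [PP [P about] [NP [Pron she]]]] [PP [P beside] [NP [Pron she]]]] [Conj and] [NP [Pron she]]] [VP [V told] [NP [NP [Pron they]] [Conj and] [NP [Det no] [N reviewer]]] [NP [Pron she]]]]
The trees differ in how a recursive rule is bracketed over the same span.

5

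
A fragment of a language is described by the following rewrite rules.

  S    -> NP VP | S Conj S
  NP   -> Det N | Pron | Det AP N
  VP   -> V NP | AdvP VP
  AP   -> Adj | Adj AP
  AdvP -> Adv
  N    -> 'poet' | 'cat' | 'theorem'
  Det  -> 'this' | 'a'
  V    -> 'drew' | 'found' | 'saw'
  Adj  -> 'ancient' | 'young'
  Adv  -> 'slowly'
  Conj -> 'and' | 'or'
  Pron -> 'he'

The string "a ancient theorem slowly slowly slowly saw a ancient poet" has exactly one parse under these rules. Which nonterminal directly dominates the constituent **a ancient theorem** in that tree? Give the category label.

S

S
  NP
    Det: a
    AP
      Adj: ancient
    N: theorem
  VP
    AdvP
      Adv: slowly
    VP
      AdvP
        Adv: slowly
      VP
        AdvP
          Adv: slowly
        VP
          V: saw
          NP
            Det: a
            AP
              Adj: ancient
            N: poet
The span 'a ancient theorem' is the NP node built by NP → Det AP N.
Its mother is the S built by S → NP VP.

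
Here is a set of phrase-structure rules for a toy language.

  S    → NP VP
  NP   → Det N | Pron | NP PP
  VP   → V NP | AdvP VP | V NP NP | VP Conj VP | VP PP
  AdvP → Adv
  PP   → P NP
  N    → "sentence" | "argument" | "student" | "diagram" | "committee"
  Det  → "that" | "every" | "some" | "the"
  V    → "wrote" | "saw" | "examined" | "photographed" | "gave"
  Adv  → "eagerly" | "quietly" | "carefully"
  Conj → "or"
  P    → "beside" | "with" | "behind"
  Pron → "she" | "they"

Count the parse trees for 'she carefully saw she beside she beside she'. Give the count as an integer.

9

Two of the 9 distinct bracketings:
[S [NP [Pron she]] [VP [AdvP [Adv carefully]] [VP [V saw] [NP [NP [Pron she]] [PP [P beside] [NP [NP [Pron she]] [PP [P beside] [NP [Pron she]]]]]]]]]
[S [NP [Pron she]] [VP [AdvP [Adv carefully]] [VP [V saw] [NP [NP [NP [Pron she]] [PP [P beside] [NP [Pron she]]]] [PP [P beside] [NP [Pron she]]]]]]]
The trees differ in how a recursive rule is bracketed over the same span.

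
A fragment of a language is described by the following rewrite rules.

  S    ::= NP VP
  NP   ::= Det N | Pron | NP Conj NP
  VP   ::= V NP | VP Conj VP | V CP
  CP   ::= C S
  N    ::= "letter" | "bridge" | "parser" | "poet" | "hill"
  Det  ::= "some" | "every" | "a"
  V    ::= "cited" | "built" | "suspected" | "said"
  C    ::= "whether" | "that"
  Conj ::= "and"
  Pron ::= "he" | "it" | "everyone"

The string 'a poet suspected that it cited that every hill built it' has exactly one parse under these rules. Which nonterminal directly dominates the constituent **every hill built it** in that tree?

CP

[S [NP [Det a] [N poet]] [VP [V suspected] [CP [C that] [S [NP [Pron it]] [VP [V cited] [CP [C that] [S [NP [Det every] [N hill]] [VP [V built] [NP [Pron it]]]]]]]]]]
The span 'every hill built it' is the S node built by S → NP VP.
Its mother is the CP built by CP → C S.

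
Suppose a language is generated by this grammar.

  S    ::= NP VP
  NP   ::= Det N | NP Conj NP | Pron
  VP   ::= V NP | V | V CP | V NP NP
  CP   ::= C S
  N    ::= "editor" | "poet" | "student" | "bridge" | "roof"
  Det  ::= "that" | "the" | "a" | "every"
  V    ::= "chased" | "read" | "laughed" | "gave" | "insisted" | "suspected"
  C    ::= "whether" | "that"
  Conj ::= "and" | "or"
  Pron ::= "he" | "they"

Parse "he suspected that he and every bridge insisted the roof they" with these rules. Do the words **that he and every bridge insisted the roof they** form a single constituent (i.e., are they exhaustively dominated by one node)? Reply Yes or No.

Yes

[S [NP [Pron he]] [VP [V suspected] [CP [C that] [S [NP [NP [Pron he]] [Conj and] [NP [Det every] [N bridge]]] [VP [V insisted] [NP [Det the] [N roof]] [NP [Pron they]]]]]]]
The words 'that he and every bridge insisted the roof they' are exhaustively dominated by a single CP node (built by CP → C S), so they form a constituent.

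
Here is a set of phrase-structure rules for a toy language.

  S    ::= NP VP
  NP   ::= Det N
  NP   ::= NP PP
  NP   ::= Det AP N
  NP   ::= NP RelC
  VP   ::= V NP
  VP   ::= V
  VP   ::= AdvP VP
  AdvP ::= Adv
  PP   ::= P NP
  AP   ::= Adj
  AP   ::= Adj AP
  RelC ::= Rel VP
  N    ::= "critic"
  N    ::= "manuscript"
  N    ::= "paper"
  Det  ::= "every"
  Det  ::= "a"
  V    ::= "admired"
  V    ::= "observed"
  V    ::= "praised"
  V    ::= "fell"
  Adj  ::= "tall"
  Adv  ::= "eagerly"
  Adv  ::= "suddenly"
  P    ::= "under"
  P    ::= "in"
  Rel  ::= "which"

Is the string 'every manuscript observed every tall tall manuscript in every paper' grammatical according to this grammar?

[S [NP [Det every] [N manuscript]] [VP [V observed] [NP [NP [Det every] [AP [Adj tall] [AP [Adj tall]]] [N manuscript]] [PP [P in] [NP [Det every] [N paper]]]]]]
Every word is introduced by a lexical rule and the phrasal rules combine the resulting categories into a single S.

Grammatical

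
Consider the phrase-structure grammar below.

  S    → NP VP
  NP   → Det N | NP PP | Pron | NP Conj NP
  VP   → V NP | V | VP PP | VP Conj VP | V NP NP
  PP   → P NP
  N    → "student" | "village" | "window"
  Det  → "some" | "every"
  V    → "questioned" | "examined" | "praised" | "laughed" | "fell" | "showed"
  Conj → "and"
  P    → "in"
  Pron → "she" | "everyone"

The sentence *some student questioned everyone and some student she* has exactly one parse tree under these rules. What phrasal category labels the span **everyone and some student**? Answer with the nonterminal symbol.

S
  NP
    Det: some
    N: student
  VP
    V: questioned
    NP
      NP
        Pron: everyone
      Conj: and
      NP
        Det: some
        N: student
    NP
      Pron: she
The span 'everyone and some student' is the NP node built by NP → NP Conj NP.

NP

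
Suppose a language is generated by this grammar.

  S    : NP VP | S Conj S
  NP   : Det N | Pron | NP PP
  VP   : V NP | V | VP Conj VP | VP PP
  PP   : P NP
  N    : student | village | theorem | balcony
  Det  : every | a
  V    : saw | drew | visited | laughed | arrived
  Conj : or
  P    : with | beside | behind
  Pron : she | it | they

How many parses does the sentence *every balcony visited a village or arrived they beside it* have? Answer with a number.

Two of the 3 distinct bracketings:
[S [NP [Det every] [N balcony]] [VP [VP [V visited] [NP [Det a] [N village]]] [Conj or] [VP [V arrived] [NP [NP [Pron they]] [PP [P beside] [NP [Pron it]]]]]]]
[S [NP [Det every] [N balcony]] [VP [VP [V visited] [NP [Det a] [N village]]] [Conj or] [VP [VP [V arrived] [NP [Pron they]]] [PP [P beside] [NP [Pron it]]]]]]
The difference turns on whether NP → NP PP is used at the relevant span, versus an alternative expansion of NP.

3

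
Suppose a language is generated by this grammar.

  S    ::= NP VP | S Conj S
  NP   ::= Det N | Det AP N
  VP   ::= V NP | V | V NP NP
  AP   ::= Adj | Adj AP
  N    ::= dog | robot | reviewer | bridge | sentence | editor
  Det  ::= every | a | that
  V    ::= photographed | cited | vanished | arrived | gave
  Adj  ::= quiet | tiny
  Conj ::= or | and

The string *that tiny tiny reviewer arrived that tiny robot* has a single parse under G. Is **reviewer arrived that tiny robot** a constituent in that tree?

[S [NP [Det that] [AP [Adj tiny] [AP [Adj tiny]]] [N reviewer]] [VP [V arrived] [NP [Det that] [AP [Adj tiny]] [N robot]]]]
The smallest constituent containing 'reviewer arrived that tiny robot' is the S spanning 'that tiny tiny reviewer arrived that tiny robot'; no single node in the tree dominates exactly the given words.

No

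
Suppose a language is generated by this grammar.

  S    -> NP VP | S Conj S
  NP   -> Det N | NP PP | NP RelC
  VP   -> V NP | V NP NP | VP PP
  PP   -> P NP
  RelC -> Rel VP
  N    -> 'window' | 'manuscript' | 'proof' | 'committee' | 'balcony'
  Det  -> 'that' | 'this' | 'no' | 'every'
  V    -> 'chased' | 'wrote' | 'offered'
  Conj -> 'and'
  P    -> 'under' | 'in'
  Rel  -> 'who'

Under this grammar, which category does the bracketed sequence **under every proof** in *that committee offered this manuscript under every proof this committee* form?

PP

S
  NP
    Det: that
    N: committee
  VP
    V: offered
    NP
      NP
        Det: this
        N: manuscript
      PP
        P: under
        NP
          Det: every
          N: proof
    NP
      Det: this
      N: committee
The span 'under every proof' is the PP node built by PP → P NP.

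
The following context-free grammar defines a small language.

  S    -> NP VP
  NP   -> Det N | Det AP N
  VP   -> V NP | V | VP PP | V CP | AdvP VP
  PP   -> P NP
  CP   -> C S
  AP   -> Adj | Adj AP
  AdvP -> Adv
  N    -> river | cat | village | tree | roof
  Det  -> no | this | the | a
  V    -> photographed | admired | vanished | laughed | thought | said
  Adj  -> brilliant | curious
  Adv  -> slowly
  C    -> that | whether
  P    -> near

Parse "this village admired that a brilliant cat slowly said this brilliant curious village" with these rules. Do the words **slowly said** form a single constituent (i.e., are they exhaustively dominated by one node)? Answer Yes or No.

[S [NP [Det this] [N village]] [VP [V admired] [CP [C that] [S [NP [Det a] [AP [Adj brilliant]] [N cat]] [VP [AdvP [Adv slowly]] [VP [V said] [NP [Det this] [AP [Adj brilliant] [AP [Adj curious]]] [N village]]]]]]]]
The smallest constituent containing 'slowly said' is the VP spanning 'slowly said this brilliant curious village'; no single node in the tree dominates exactly the given words.

No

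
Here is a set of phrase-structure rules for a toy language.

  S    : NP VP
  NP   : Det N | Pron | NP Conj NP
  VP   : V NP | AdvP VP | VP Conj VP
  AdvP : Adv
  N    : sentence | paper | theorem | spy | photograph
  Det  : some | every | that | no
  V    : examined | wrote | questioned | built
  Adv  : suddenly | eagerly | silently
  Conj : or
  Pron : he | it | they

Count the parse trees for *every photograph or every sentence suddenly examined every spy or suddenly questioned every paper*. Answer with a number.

The two bracketings:
[S [NP [NP [Det every] [N photograph]] [Conj or] [NP [Det every] [N sentence]]] [VP [AdvP [Adv suddenly]] [VP [VP [V examined] [NP [Det every] [N spy]]] [Conj or] [VP [AdvP [Adv suddenly]] [VP [V questioned] [NP [Det every] [N paper]]]]]]]
[S [NP [NP [Det every] [N photograph]] [Conj or] [NP [Det every] [N sentence]]] [VP [VP [AdvP [Adv suddenly]] [VP [V examined] [NP [Det every] [N spy]]]] [Conj or] [VP [AdvP [Adv suddenly]] [VP [V questioned] [NP [Det every] [N paper]]]]]]
The trees differ in how a recursive rule is bracketed over the same span.

2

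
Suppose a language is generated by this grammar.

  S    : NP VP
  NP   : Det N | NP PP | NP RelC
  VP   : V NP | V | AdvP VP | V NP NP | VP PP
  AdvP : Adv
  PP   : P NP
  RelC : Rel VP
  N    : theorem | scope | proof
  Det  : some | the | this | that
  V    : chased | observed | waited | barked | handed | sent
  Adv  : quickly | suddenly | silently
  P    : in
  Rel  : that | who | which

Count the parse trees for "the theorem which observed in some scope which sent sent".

4

Two of the 4 distinct bracketings:
[S [NP [NP [NP [Det the] [N theorem]] [RelC [Rel which] [VP [V observed]]]] [PP [P in] [NP [NP [Det some] [N scope]] [RelC [Rel which] [VP [V sent]]]]]] [VP [V sent]]]
[S [NP [NP [Det the] [N theorem]] [RelC [Rel which] [VP [VP [V observed]] [PP [P in] [NP [NP [Det some] [N scope]] [RelC [Rel which] [VP [V sent]]]]]]]] [VP [V sent]]]
The difference turns on whether NP → NP PP is used at the relevant span, versus an alternative expansion of NP.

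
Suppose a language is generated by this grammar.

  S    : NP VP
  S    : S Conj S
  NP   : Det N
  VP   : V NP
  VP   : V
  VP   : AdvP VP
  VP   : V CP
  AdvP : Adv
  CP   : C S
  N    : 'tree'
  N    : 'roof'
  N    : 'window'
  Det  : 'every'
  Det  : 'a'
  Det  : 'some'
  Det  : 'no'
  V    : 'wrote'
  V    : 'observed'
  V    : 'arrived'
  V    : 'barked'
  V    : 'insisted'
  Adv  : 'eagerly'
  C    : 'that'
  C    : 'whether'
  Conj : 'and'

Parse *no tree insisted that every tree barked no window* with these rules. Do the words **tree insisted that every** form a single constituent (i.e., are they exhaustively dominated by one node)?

[S [NP [Det no] [N tree]] [VP [V insisted] [CP [C that] [S [NP [Det every] [N tree]] [VP [V barked] [NP [Det no] [N window]]]]]]]
The smallest constituent containing 'tree insisted that every' is the S spanning 'no tree insisted that every tree barked no window'; no single node in the tree dominates exactly the given words.

No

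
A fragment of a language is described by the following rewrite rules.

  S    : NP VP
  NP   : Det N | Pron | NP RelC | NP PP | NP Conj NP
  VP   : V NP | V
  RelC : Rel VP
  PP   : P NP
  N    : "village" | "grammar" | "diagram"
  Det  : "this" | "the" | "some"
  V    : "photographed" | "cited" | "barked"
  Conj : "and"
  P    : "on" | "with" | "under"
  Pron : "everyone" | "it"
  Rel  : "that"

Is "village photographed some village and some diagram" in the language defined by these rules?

Ungrammatical

For S → NP VP, no prefix of the string parses as an NP.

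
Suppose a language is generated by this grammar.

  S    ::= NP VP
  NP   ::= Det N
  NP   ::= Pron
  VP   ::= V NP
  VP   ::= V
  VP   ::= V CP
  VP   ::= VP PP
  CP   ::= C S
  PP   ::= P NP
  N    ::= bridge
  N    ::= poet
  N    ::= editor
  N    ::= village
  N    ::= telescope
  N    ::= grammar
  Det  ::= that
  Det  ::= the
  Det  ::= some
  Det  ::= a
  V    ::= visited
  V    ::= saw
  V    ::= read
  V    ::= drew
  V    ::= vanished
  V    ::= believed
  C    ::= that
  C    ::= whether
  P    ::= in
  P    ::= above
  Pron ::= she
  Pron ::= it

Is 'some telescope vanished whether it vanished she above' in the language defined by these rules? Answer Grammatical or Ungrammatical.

Ungrammatical

For S → NP VP, the only prefix that parses as NP is 'some telescope', but the remainder 'vanished whether it vanished she above' is not a VP under these rules.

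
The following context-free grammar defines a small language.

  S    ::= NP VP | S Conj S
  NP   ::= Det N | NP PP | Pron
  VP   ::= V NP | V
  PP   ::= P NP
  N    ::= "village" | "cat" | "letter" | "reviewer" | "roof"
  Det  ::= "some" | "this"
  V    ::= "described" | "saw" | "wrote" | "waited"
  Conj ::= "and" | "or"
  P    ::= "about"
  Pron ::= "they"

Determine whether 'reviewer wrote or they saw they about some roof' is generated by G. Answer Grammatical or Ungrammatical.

Ungrammatical

For S → NP VP, no prefix of the string parses as an NP. The alternative S rule S → S Conj S likewise has no satisfying split.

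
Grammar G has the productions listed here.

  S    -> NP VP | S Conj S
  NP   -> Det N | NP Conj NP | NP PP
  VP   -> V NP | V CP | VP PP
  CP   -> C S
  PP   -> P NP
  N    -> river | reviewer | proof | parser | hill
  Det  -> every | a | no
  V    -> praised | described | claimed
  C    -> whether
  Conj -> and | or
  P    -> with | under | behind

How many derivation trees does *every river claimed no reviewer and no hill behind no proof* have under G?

Two of the 3 distinct bracketings:
[S [NP [Det every] [N river]] [VP [V claimed] [NP [NP [Det no] [N reviewer]] [Conj and] [NP [NP [Det no] [N hill]] [PP [P behind] [NP [Det no] [N proof]]]]]]]
[S [NP [Det every] [N river]] [VP [V claimed] [NP [NP [NP [Det no] [N reviewer]] [Conj and] [NP [Det no] [N hill]]] [PP [P behind] [NP [Det no] [N proof]]]]]]
The trees differ in how a recursive rule is bracketed over the same span.

3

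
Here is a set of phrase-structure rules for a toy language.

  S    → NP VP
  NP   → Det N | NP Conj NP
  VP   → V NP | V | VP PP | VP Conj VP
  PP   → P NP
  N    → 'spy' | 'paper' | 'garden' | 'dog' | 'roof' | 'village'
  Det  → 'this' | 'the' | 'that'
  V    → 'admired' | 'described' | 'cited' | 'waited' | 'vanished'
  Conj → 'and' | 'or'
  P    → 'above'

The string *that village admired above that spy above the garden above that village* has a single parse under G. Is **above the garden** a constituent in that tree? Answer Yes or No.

[S [NP [Det that] [N village]] [VP [VP [VP [VP [V admired]] [PP [P above] [NP [Det that] [N spy]]]] [PP [P above] [NP [Det the] [N garden]]]] [PP [P above] [NP [Det that] [N village]]]]]
The words 'above the garden' are exhaustively dominated by a single PP node (built by PP → P NP), so they form a constituent.

Yes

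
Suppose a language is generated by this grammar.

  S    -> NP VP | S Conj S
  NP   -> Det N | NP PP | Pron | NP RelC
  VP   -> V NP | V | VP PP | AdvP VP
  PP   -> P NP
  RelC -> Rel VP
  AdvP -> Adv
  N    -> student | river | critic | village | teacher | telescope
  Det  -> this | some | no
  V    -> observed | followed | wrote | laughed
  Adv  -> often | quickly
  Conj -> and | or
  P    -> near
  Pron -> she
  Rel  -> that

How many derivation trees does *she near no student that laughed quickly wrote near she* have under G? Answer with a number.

4

Two of the 4 distinct bracketings:
[S [NP [NP [Pron she]] [PP [P near] [NP [NP [Det no] [N student]] [RelC [Rel that] [VP [V laughed]]]]]] [VP [VP [AdvP [Adv quickly]] [VP [V wrote]]] [PP [P near] [NP [Pron she]]]]]
[S [NP [NP [Pron she]] [PP [P near] [NP [NP [Det no] [N student]] [RelC [Rel that] [VP [V laughed]]]]]] [VP [AdvP [Adv quickly]] [VP [VP [V wrote]] [PP [P near] [NP [Pron she]]]]]]
The trees differ in how a recursive rule is bracketed over the same span.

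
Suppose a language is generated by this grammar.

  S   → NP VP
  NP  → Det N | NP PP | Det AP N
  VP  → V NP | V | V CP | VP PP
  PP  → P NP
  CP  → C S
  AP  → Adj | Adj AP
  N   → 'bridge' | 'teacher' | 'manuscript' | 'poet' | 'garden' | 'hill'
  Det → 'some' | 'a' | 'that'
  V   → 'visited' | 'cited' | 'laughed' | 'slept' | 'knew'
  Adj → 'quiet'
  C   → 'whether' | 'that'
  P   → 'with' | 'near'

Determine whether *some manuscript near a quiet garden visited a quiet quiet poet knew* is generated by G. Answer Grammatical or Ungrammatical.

For S → NP VP, every NP-prefix leaves a non-VP remainder: after 'some manuscript' the remainder is not a VP; after 'some manuscript near a quiet garden' the remainder is not a VP.

Ungrammatical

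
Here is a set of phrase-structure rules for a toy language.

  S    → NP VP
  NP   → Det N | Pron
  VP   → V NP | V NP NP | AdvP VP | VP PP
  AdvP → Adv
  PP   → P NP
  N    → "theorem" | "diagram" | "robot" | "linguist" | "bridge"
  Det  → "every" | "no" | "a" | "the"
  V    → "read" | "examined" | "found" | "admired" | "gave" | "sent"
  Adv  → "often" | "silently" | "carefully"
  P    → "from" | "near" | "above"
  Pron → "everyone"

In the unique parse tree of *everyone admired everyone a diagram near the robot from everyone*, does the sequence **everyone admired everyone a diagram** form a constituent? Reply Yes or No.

No

[S [NP [Pron everyone]] [VP [VP [VP [V admired] [NP [Pron everyone]] [NP [Det a] [N diagram]]] [PP [P near] [NP [Det the] [N robot]]]] [PP [P from] [NP [Pron everyone]]]]]
The smallest constituent containing 'everyone admired everyone a diagram' is the S spanning 'everyone admired everyone a diagram near the robot from everyone'; no single node in the tree dominates exactly the given words.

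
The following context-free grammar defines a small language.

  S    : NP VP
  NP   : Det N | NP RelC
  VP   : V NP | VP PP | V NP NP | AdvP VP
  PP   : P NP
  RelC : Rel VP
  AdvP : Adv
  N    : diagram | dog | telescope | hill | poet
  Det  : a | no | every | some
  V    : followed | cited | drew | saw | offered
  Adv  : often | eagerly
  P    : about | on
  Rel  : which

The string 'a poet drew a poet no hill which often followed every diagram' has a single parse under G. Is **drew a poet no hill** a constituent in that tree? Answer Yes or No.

No

[S [NP [Det a] [N poet]] [VP [V drew] [NP [Det a] [N poet]] [NP [NP [Det no] [N hill]] [RelC [Rel which] [VP [AdvP [Adv often]] [VP [V followed] [NP [Det every] [N diagram]]]]]]]]
The smallest constituent containing 'drew a poet no hill' is the VP spanning 'drew a poet no hill which often followed every diagram'; no single node in the tree dominates exactly the given words.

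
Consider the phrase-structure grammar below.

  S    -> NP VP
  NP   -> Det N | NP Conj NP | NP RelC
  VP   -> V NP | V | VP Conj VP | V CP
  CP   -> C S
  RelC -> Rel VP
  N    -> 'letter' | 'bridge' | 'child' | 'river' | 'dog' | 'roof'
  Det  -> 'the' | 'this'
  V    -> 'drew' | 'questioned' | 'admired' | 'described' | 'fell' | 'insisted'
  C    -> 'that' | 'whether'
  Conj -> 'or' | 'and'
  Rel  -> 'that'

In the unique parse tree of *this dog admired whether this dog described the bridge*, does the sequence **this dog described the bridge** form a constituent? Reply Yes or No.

Yes

[S [NP [Det this] [N dog]] [VP [V admired] [CP [C whether] [S [NP [Det this] [N dog]] [VP [V described] [NP [Det the] [N bridge]]]]]]]
The words 'this dog described the bridge' are exhaustively dominated by a single S node (built by S → NP VP), so they form a constituent.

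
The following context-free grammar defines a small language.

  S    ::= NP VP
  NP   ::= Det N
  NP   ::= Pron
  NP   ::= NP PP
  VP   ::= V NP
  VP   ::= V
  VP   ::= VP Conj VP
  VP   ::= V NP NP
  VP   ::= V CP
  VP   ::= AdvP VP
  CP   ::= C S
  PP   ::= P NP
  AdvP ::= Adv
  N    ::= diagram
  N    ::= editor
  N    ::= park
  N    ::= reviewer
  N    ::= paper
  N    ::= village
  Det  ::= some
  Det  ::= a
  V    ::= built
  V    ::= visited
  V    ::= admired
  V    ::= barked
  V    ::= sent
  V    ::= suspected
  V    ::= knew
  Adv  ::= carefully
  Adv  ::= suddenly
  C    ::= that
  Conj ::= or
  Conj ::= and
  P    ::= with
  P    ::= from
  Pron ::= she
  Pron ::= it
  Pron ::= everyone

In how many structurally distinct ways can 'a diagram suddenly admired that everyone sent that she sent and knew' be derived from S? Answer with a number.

Two of the 4 distinct bracketings:
[S [NP [Det a] [N diagram]] [VP [VP [AdvP [Adv suddenly]] [VP [V admired] [CP [C that] [S [NP [Pron everyone]] [VP [V sent] [CP [C that] [S [NP [Pron she]] [VP [V sent]]]]]]]]] [Conj and] [VP [V knew]]]]
[S [NP [Det a] [N diagram]] [VP [AdvP [Adv suddenly]] [VP [VP [V admired] [CP [C that] [S [NP [Pron everyone]] [VP [V sent] [CP [C that] [S [NP [Pron she]] [VP [V sent]]]]]]]] [Conj and] [VP [V knew]]]]]
The trees differ in how a recursive rule is bracketed over the same span.

4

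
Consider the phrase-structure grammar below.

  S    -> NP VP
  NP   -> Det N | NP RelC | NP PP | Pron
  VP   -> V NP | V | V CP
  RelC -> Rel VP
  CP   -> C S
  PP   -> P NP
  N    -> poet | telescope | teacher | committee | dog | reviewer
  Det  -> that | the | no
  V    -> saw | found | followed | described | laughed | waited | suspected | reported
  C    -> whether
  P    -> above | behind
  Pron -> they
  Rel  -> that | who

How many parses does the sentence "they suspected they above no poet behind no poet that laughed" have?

Two of the 5 distinct bracketings:
[S [NP [Pron they]] [VP [V suspected] [NP [NP [NP [Pron they]] [PP [P above] [NP [NP [Det no] [N poet]] [PP [P behind] [NP [Det no] [N poet]]]]]] [RelC [Rel that] [VP [V laughed]]]]]]
[S [NP [Pron they]] [VP [V suspected] [NP [NP [NP [NP [Pron they]] [PP [P above] [NP [Det no] [N poet]]]] [PP [P behind] [NP [Det no] [N poet]]]] [RelC [Rel that] [VP [V laughed]]]]]]
The trees differ in how a recursive rule is bracketed over the same span.

5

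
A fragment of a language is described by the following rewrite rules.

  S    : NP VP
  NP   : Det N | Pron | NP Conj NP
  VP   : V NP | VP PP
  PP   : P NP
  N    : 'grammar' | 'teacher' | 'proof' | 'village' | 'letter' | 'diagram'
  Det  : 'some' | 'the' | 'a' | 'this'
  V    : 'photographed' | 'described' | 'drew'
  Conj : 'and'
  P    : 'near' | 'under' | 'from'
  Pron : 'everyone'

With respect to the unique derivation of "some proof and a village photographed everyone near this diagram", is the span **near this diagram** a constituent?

[S [NP [NP [Det some] [N proof]] [Conj and] [NP [Det a] [N village]]] [VP [VP [V photographed] [NP [Pron everyone]]] [PP [P near] [NP [Det this] [N diagram]]]]]
The words 'near this diagram' are exhaustively dominated by a single PP node (built by PP → P NP), so they form a constituent.

Yes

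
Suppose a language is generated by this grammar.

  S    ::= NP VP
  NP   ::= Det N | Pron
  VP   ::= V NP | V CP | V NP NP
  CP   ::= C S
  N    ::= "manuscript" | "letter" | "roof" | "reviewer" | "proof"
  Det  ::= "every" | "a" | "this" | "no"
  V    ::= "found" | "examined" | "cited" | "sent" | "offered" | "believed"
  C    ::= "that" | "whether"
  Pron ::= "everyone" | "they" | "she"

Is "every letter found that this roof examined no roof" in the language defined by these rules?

[S [NP [Det every] [N letter]] [VP [V found] [CP [C that] [S [NP [Det this] [N roof]] [VP [V examined] [NP [Det no] [N roof]]]]]]]
The bracketing above is licensed at every node by one of the given productions, with S at the root.

Grammatical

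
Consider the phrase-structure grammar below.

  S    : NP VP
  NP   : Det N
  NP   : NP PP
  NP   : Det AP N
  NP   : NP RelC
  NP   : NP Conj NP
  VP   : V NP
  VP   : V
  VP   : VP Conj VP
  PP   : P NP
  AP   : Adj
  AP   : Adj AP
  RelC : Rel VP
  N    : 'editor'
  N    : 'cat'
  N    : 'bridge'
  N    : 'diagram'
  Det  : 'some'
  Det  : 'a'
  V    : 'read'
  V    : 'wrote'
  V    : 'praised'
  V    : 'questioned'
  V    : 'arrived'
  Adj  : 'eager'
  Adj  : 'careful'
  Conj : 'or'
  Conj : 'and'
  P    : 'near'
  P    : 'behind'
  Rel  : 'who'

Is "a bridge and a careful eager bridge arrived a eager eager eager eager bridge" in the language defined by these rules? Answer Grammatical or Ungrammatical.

[S [NP [NP [Det a] [N bridge]] [Conj and] [NP [Det a] [AP [Adj careful] [AP [Adj eager]]] [N bridge]]] [VP [V arrived] [NP [Det a] [AP [Adj eager] [AP [Adj eager] [AP [Adj eager] [AP [Adj eager]]]]] [N bridge]]]]
The bracketing above is licensed at every node by one of the given productions, with S at the root.

Grammatical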